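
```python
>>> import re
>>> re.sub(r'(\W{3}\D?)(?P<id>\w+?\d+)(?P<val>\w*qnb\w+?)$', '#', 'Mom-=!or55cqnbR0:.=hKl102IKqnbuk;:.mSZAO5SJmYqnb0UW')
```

Pattern: exactly 3 of a non-word character, then optionally a non-digit (captured); then one or more of a word character (lazy), then one or more of a digit (captured as 'id'); then zero or more of a word character, then the literal 'qnb', then one or more of a word character (lazy) (captured as 'val'); then anchored at the end.
Every occurrence is swapped for '#'.

'Mom-=!or55cqnbR0:.=hKl102IKqnbuk#'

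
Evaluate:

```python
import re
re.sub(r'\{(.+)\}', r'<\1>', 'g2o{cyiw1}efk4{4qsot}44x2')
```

'g2o<cyiw1}efk4{4qsot>44x2'

Each match is replaced using the text its own group 1 captured.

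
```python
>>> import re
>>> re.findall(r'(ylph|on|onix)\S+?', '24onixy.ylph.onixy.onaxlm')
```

['on', 'ylph', 'on', 'on']

Alternation isn't longest-match — the leftmost alternative that fits at this position is chosen.
Matches: at [2:5] match 'oni', group 1 = 'on'; at [8:13] match 'ylph.', group 1 = 'ylph'; at [13:16] match 'oni', group 1 = 'on'; at [19:22] match 'ona', group 1 = 'on'.
Because there's exactly one group, `findall` drops the full match and keeps group 1 from each hit.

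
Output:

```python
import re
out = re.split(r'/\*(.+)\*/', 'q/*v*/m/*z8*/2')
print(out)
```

['q', 'v*/m/*z8', '2']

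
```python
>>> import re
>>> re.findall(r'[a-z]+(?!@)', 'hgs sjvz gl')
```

['hgs', 'sjvz', 'gl']

`(?!…)`/`(?<!…)` only lets a position through if the neighbouring text does NOT match; no characters are consumed.
Walking the string: at [0:3] → 'hgs'; at [4:8] → 'sjvz'; at [9:11] → 'gl'.
Since nothing is captured, `findall` lists the 3 matched substrings directly.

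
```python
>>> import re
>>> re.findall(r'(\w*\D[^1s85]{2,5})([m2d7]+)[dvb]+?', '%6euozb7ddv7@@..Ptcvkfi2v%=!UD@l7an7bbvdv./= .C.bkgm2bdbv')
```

The pattern matches zero or more of a word character, then a non-digit, then 2 to 5 of any character except [1s85] (captured); then one or more of one of [m2d7] (captured); then one or more of one of [dvb] (lazy).
Walking the string: at [1:11] match '6euozb7ddv', groups = ('6euozb7d', 'd'); at [16:25] match 'Ptcvkfi2v', groups = ('Ptcvkfi', '2'); at [28:37] match 'UD@l7an7b', groups = ('UD@l7an', '7'); at [45:54] match '.C.bkgm2b', groups = ('.C.bkg', 'm2').
With 2 capturing groups, `findall` returns a 2-tuple per match.

[('6euozb7d', 'd'), ('Ptcvkfi', '2'), ('UD@l7an', '7'), ('.C.bkg', 'm2')]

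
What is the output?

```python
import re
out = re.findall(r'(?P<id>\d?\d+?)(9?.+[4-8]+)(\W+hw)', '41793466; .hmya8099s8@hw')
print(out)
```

[('41', '793466; .hmya8099s8', '@hw')]

With the lazy modifier that quantifier settles for the fewest repetitions that let the rest of the pattern succeed (the atoms after it are unaffected and can still be greedy).
Multiple groups make `findall` return tuples — one 3-tuple for the one match.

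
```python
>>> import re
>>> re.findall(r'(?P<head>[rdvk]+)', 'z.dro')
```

['dr']

The pattern matches one or more of one of [rdvk] (captured as 'head').
Matches: at [2:4] match 'dr', group 1 = 'dr'.
With a single group, `findall` returns only what that group captured — 1 item.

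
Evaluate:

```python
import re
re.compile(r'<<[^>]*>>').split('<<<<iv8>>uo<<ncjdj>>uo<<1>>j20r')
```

['', 'uo', 'uo', 'j20r']

`split` removes every match and returns the 4 fragments in between.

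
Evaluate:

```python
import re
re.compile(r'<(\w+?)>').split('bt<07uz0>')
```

['bt', '07uz0', '']

Matches to split on: at [2:9] → '<07uz0>'.
With a capturing group present, the delimiter's captured portion is kept in the result list.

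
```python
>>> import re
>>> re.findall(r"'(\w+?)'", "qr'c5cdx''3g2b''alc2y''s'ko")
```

['c5cdx', '3g2b', 'alc2y', 's']

Scanning left to right: at [2:9] match "'c5cdx'", group 1 = 'c5cdx'; at [9:15] match "'3g2b'", group 1 = '3g2b'; at [15:22] match "'alc2y'", group 1 = 'alc2y'; at [22:25] match "'s'", group 1 = 's'.
`findall` collects group 1 from each match (4 total).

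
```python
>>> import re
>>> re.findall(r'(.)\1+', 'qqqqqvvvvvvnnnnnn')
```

['q', 'v', 'n']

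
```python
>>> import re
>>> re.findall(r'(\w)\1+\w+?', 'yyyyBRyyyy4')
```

['y', 'y']

`\1` is not a pattern — it's the concrete string captured by group 1, re-applied verbatim.
Scanning left to right: at [0:5] match 'yyyyB', group 1 = 'y'; at [6:11] match 'yyyy4', group 1 = 'y'.
`findall` collects group 1 from each match (2 total).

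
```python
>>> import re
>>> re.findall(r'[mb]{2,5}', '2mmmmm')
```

With no groups in the pattern, `findall` gives back each whole match — 1 here.

['mmmmm']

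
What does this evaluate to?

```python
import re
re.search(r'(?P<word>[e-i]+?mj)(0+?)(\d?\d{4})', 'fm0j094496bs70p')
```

Pattern: one or more of a character in [e-i] (lazy), then the literal 'mj' (captured as 'word'); then one or more of a literal '0' (lazy) (captured); then optionally a digit, then exactly 4 of a digit (captured).
Here nothing in the string fits, so the call returns None.

None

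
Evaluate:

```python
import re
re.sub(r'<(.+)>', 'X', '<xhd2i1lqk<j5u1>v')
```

'Xv'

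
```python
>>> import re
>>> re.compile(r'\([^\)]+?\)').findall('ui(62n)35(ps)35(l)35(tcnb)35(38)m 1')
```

Walking the string: at [2:7] → '(62n)'; at [9:13] → '(ps)'; at [15:18] → '(l)'; at [20:26] → '(tcnb)'; at [28:32] → '(38)'.
No capturing groups, so `findall` returns the 5 full match strings.

['(62n)', '(ps)', '(l)', '(tcnb)', '(38)']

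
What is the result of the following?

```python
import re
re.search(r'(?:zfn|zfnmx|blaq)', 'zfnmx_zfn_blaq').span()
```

(0, 3)

The regex engine tests alternatives in the order written; an earlier branch that matches wins even if a later one would match more.
`re.search` tries every starting position until one works.
The match spans [0:3] → 'zfn'.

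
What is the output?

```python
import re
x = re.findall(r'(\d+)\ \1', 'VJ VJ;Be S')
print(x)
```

[]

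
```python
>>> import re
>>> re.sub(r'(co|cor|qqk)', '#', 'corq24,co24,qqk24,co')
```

`|` is ordered: at each position the engine commits to the first alternative that works.
Matches: at [0:2] → 'co'; at [7:9] → 'co'; at [12:15] → 'qqk'; at [18:20] → 'co'.
Each match is replaced by '#'.

'#rq24,#24,#24,#'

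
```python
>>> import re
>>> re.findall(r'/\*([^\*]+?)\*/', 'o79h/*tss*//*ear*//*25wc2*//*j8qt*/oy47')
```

Matches: at [4:11] match '/*tss*/', group 1 = 'tss'; at [11:18] match '/*ear*/', group 1 = 'ear'; at [18:27] match '/*25wc2*/', group 1 = '25wc2'; at [27:35] match '/*j8qt*/', group 1 = 'j8qt'.
`findall` collects group 1 from each match (4 total).

['tss', 'ear', '25wc2', 'j8qt']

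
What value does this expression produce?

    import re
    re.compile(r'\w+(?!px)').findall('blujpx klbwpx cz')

A negative assertion filters positions out without eating any characters.
Walking the string: at [0:6] → 'blujpx'; at [7:13] → 'klbwpx'; at [14:16] → 'cz'.
With no groups in the pattern, `findall` gives back each whole match — 3 here.

['blujpx', 'klbwpx', 'cz']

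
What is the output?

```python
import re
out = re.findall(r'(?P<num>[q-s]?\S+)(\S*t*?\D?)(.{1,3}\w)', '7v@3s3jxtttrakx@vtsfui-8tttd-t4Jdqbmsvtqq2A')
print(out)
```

Pattern: optionally a character in [q-s], then one or more of a non-whitespace character (captured as 'num'); then zero or more of a non-whitespace character, then zero or more of a literal 't' (lazy), then optionally a non-digit (captured); then 1 to 3 of any character, then a word character (captured).
Matches: at [0:43] match '7v@3s3jxtttrakx@vtsfui-8tttd-t4Jdqbmsvtqq2A', groups = ('7v@3s3jxtttrakx@vtsfui-8tttd-t4Jdqbmsvtqq', '', '2A').
3 groups means the one result is a tuple of 3 captured strings — 1 here.

[('7v@3s3jxtttrakx@vtsfui-8tttd-t4Jdqbmsvtqq', '', '2A')]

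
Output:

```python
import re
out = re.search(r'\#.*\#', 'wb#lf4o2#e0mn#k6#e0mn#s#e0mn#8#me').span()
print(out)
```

`re.search` scans for the first position where the pattern succeeds.
The match spans [2:31] → '#lf4o2#e0mn#k6#e0mn#s#e0mn#8#'.

(2, 31)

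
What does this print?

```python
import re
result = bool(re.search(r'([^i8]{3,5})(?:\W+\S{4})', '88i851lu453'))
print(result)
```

The pattern matches 3 to 5 of any character except [i8] (captured); then one or more of a non-word character, then exactly 4 of a non-whitespace character (non-capturing group).
Here the pattern never matches, so the call returns None, and `bool(None)` is False.

False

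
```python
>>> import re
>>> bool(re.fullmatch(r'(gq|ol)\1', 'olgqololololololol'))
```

False

`re.fullmatch` is like wrapping the pattern in `^…$` (in single-line mode).
Here there's no way to consume every character, so the call returns None, and `bool(None)` is False.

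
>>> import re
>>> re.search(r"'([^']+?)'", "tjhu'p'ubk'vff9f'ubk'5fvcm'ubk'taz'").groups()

('p',)

The match spans [4:7] → "'p'".
Captured: group 1 = 'p'.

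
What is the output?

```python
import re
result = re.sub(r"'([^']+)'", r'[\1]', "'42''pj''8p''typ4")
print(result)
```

Matches: at [0:4] → "'42'"; at [4:8] → "'pj'"; at [8:12] → "'8p'".
`\1` in the replacement pulls in group 1's text for each match.

[42][pj][8p]'typ4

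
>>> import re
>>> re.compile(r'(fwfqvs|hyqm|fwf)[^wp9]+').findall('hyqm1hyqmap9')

['hyqm']

`findall` collects group 1 from the one match (1 total).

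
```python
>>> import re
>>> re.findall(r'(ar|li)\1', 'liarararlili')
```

['ar', 'li']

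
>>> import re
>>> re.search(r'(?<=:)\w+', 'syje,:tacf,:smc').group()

'tacf'

The positive lookaround only admits positions where the adjacent text matches; those characters stay outside the span.
The match spans [6:10] → 'tacf'.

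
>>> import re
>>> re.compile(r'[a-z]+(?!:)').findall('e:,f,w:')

['f']

`(?!…)`/`(?<!…)` only lets a position through if the neighbouring text does NOT match; no characters are consumed.
Scanning left to right: at [3:4] → 'f'.
Since nothing is captured, `findall` lists the 1 matched substring directly.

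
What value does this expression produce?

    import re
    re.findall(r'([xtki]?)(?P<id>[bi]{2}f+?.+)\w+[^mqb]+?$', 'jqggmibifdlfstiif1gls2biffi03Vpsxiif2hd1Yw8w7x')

This matches optionally one of [xtki] (captured); then exactly 2 of one of [bi], then one or more of a literal 'f' (lazy), then one or more of any character (captured as 'id'); then one or more of a word character, then one or more of any character except [mqb] (lazy); then anchored at the end.
Matches: at [5:46] match 'ibifdlfstiif1gls2biffi03Vpsxiif2hd1Yw8w7x', groups = ('i', 'bifdlfstiif1gls2biffi03Vpsxiif2hd1Yw8w').
2 groups means the one result is a tuple of 2 captured strings — 1 here.

[('i', 'bifdlfstiif1gls2biffi03Vpsxiif2hd1Yw8w')]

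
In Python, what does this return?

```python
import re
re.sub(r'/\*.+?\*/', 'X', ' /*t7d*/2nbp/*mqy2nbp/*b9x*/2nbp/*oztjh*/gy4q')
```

' X2nbpX2nbpXgy4q'

The `?` after the quantifier makes it lazy — it takes as little as possible before letting the rest of the pattern try.
Matches: at [1:8] → '/*t7d*/'; at [12:28] → '/*mqy2nbp/*b9x*/'; at [32:41] → '/*oztjh*/'.
Each match is replaced by 'X'.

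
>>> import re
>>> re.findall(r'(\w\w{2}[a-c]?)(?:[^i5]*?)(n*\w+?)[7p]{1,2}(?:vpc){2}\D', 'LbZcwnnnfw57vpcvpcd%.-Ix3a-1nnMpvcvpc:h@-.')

[('LbZc', 'wnnnfw5')]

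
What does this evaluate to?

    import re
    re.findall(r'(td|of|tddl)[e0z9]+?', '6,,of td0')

Matches: at [6:9] match 'td0', group 1 = 'td'.
Because there's exactly one group, `findall` drops the full match and keeps group 1 from the one hit.

['td']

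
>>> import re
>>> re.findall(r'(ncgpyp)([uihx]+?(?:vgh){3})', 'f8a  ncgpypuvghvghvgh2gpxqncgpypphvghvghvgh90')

[('ncgpyp', 'uvghvghvgh')]

2 groups means the one result is a tuple of 2 captured strings — 1 here.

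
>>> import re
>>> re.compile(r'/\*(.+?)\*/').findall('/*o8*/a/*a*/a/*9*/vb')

Lazy quantifiers expand one character at a time until the remainder of the pattern can match.
Walking the string: at [0:6] match '/*o8*/', group 1 = 'o8'; at [7:12] match '/*a*/', group 1 = 'a'; at [13:18] match '/*9*/', group 1 = '9'.
Because there's exactly one group, `findall` drops the full match and keeps group 1 from each hit.

['o8', 'a', '9']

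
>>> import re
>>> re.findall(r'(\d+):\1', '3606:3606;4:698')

`\1` is not a pattern — it's the concrete string captured by group 1, re-applied verbatim.
Scanning left to right: at [0:9] match '3606:3606', group 1 = '3606'.
`findall` collects group 1 from the one match (1 total).

['3606']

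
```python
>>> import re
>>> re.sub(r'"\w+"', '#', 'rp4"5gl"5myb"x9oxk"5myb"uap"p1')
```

'rp4#5myb#5myb#p1'

Matches: at [3:8] → '"5gl"'; at [12:19] → '"x9oxk"'; at [23:28] → '"uap"'.
Each match is replaced by '#'.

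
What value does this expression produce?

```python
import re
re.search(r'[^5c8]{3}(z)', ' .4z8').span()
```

(0, 4)

The match spans [0:4] → ' .4z'.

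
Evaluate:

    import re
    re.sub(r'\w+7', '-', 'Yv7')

'-'

The pattern matches one or more of a word character; then a literal '7'.
Matches: at [0:3] → 'Yv7'.
`sub` substitutes '-' at each match site.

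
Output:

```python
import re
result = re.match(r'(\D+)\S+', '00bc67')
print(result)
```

This matches one or more of a non-digit (captured); then one or more of a non-whitespace character.
With `match`, the pattern is implicitly anchored at the beginning.
Here position 0 doesn't satisfy it, so the call returns None.

None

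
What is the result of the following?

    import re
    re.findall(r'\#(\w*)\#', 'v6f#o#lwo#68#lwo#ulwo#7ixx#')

['o', '68', 'ulwo']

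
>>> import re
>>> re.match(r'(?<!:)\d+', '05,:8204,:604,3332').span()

`(?!…)`/`(?<!…)` only lets a position through if the neighbouring text does NOT match; no characters are consumed.
`re.match` only tries the pattern at the start of the string.
The match spans [0:2] → '05'.

(0, 2)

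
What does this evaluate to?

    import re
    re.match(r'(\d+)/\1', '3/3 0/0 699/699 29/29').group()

'3/3'

`match` is anchored at position 0; if the pattern doesn't fit there, it returns None.
The match spans [0:3] → '3/3'.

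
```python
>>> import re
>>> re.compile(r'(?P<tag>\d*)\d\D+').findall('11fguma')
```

['1']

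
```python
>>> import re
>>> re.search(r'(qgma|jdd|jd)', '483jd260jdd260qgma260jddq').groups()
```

The match spans [3:5] → 'jd'.
Captured: group 1 = 'jd'.

('jd',)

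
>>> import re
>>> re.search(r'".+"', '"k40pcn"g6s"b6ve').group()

`search` walks the string left to right and returns the first match it finds.
The match spans [0:12] → '"k40pcn"g6s"'.

'"k40pcn"g6s"'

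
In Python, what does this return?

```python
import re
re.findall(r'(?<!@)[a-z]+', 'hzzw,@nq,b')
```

['hzzw', 'q', 'b']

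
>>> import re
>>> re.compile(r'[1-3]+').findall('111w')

['111']

The pattern matches one or more of a character in [1-3].
Scanning left to right: at [0:3] → '111'.
`findall` yields the raw match text (1 of them) because the pattern has no groups.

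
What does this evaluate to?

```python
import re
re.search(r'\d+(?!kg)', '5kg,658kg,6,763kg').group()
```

Because the assertion is negative and zero-width, positions next to the forbidden text are skipped.
`re.search` scans for the first position where the pattern succeeds.
The match spans [4:6] → '65'.

'65'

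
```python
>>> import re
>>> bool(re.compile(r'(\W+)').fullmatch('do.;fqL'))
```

False

The pattern matches one or more of a non-word character (captured).
`fullmatch` succeeds only if the pattern covers the string from start to end.
Here the string isn't matched end-to-end, so the call returns None, and `bool(None)` is False.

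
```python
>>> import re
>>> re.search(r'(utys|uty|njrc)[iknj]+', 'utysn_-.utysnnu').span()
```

Unlike `match`, `search` isn't anchored — it looks for the pattern anywhere in the string.
The match spans [0:5] → 'utysn'.
Captured: group 1 = 'utys'.

(0, 5)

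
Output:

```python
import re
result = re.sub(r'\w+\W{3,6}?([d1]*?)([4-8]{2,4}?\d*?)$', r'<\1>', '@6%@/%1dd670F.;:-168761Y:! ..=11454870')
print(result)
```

This matches one or more of a word character, then 3 to 6 of a non-word character (lazy); then zero or more of one of [d1] (lazy) (captured); then 2 to 4 of a character in [4-8] (lazy), then zero or more of a digit (lazy) (captured); then anchored at the end.
Matches: at [17:38] → '168761Y:! ..=11454870'.
`\1` in the replacement pulls in group 1's text for each match.

@6%@/%1dd670F.;:-<11>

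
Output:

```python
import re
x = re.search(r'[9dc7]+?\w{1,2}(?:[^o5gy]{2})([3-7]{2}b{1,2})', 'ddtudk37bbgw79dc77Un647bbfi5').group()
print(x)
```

This matches one or more of one of [9dc7] (lazy), then 1 to 2 of a word character; then exactly 2 of any character except [o5gy] (non-capturing group); then exactly 2 of a character in [3-7], then 1 to 2 of the literal 'b' (captured).
`re.search` tries every starting position until one works.
The match spans [0:10] → 'ddtudk37bb'.
Captured: group 1 = '37bb'.

ddtudk37bb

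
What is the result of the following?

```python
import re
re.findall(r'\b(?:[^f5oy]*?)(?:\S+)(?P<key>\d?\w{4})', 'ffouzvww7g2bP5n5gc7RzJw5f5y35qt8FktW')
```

Pattern: a word boundary (`\b`, zero-width); then zero or more of any character except [f5oy] (lazy) (non-capturing group); then one or more of a non-whitespace character (non-capturing group); then optionally a digit, then exactly 4 of a word character (captured as 'key').
Scanning left to right: at [0:36] match 'ffouzvww7g2bP5n5gc7RzJw5f5y35qt8FktW', group 1 = 'FktW'.
Because there's exactly one group, `findall` drops the full match and keeps group 1 from the one hit.

['FktW']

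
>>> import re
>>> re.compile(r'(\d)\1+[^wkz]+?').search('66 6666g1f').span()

(0, 3)

A backreference is literal: `\1` must see the identical characters the first group matched.
The match spans [0:3] → '66 '.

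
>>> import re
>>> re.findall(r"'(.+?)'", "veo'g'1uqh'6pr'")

['g', '6pr']

With the lazy modifier that quantifier settles for the fewest repetitions that let the rest of the pattern succeed (the atoms after it are unaffected and can still be greedy).
Scanning left to right: at [3:6] match "'g'", group 1 = 'g'; at [10:15] match "'6pr'", group 1 = '6pr'.
Because there's exactly one group, `findall` drops the full match and keeps group 1 from each hit.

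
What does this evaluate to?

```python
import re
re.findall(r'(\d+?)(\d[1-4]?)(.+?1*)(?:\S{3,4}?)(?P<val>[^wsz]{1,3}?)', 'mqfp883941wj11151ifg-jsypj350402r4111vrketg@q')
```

This matches one or more of a digit (lazy) (captured); then a digit, then optionally a character in [1-4] (captured); then one or more of any character (lazy), then zero or more of a literal '1' (captured); then 3 to 4 of a non-whitespace character (lazy) (non-capturing group); then 1 to 3 of any character except [wsz] (lazy) (captured as 'val').
A `+?`/`*?`/`{m,n}?` starts at its minimum and grows only as far as needed for what follows to match.
Walking the string: at [4:12] match '883941wj', groups = ('8', '83', '9', 'j'); at [12:21] match '11151ifg-', groups = ('1', '11', '51', '-'); at [26:33] match '350402r', groups = ('3', '5', '0', 'r'); at [33:41] match '4111vrke', groups = ('4', '11', '1', 'e').
Multiple groups make `findall` return tuples — one 4-tuple for each match.

[('8', '83', '9', 'j'), ('1', '11', '51', '-'), ('3', '5', '0', 'r'), ('4', '11', '1', 'e')]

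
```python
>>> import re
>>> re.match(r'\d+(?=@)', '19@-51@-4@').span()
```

(0, 2)

`re.match` won't scan ahead — the pattern has to work from the very first character.
The match spans [0:2] → '19'.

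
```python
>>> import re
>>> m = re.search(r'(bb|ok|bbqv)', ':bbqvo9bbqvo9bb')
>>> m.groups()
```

The regex engine tests alternatives in the order written; an earlier branch that matches wins even if a later one would match more.
`search` walks the string left to right and returns the first match it finds.
The match spans [1:3] → 'bb'.
Captured: group 1 = 'bb'.

('bb',)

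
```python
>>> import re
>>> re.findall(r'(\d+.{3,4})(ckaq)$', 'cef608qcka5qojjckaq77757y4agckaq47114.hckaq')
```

[('47114.h', 'ckaq')]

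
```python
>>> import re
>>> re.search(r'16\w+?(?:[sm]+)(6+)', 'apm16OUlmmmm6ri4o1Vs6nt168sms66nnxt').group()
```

'16OUlmmmm6'

Pattern: the literal '16', then one or more of a word character (lazy); then one or more of one of [sm] (non-capturing group); then one or more of a literal '6' (captured).
A non-greedy quantifier consumes as few characters as it can — just enough that the remainder of the pattern still matches from where it stops; whatever follows it matches normally.
Unlike `match`, `search` isn't anchored — it looks for the pattern anywhere in the string.
The match spans [3:13] → '16OUlmmmm6'.
Captured: group 1 = '6'.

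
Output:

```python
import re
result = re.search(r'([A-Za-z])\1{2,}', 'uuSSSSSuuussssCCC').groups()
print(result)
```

('S',)

After group 1 captures some text, `\1` only succeeds where that same text appears again.
`re.search` tries every starting position until one works.
The match spans [2:7] → 'SSSSS'.
Captured: group 1 = 'S'.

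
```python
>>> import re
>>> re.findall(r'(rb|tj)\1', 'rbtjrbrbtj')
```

['rb']

`\1` is not a pattern — it's the concrete string captured by group 1, re-applied verbatim.
One capturing group, so `findall` returns just the captured substring from the one match — 1 in all.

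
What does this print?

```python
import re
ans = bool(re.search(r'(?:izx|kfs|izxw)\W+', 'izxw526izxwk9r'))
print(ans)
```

`re.search` tries every starting position until one works.
Here the pattern never matches, so the call returns None, and `bool(None)` is False.

False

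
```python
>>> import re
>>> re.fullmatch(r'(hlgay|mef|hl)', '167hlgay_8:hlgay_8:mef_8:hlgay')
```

`re.fullmatch` requires the pattern to consume the entire string.
Here there's no way to consume every character, so the call returns None.

None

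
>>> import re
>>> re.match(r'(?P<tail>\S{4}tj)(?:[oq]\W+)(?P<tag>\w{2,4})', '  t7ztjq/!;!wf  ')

`match` is anchored at position 0; if the pattern doesn't fit there, it returns None.
Here position 0 doesn't satisfy it, so the call returns None.

None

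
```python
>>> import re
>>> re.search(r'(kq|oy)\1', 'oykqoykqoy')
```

After group 1 captures some text, `\1` only succeeds where that same text appears again.
`re.search` tries every starting position until one works.
Here nothing in the string fits, so the call returns None.

None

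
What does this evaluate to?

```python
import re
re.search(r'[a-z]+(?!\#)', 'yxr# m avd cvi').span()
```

(0, 2)

`(?!…)`/`(?<!…)` only lets a position through if the neighbouring text does NOT match; no characters are consumed.
`search` walks the string left to right and returns the first match it finds.
The match spans [0:2] → 'yx'.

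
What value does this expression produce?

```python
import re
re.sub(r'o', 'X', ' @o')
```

' @X'

Pattern: a literal 'o'.
Matches: at [2:3] → 'o'.
Every occurrence is swapped for 'X'.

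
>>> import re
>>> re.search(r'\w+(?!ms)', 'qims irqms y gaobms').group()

Because the assertion is negative and zero-width, positions next to the forbidden text are skipped.
`re.search` scans for the first position where the pattern succeeds.
The match spans [0:4] → 'qims'.

'qims'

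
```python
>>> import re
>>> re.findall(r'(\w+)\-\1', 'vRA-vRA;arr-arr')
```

`\1` is not a pattern — it's the concrete string captured by group 1, re-applied verbatim.
With a single group, `findall` returns only what that group captured — 2 items.

['vRA', 'arr']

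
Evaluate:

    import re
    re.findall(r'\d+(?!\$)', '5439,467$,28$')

['5439', '46', '2']

Because the assertion is negative and zero-width, positions next to the forbidden text are skipped.
Matches: at [0:4] → '5439'; at [5:7] → '46'; at [10:11] → '2'.
No capturing groups, so `findall` returns the 3 full match strings.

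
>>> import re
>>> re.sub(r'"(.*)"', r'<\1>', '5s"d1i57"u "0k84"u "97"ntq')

Matches: at [2:23] → '"d1i57"u "0k84"u "97"'.
`\1` in the replacement pulls in group 1's text for each match.

'5s<d1i57"u "0k84"u "97>ntq'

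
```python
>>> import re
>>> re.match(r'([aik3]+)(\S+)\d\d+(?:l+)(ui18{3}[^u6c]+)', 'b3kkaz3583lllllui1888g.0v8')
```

None

Pattern: one or more of one of [aik3] (captured); then one or more of a non-whitespace character (captured); then a digit, then one or more of a digit; then one or more of a literal 'l' (non-capturing group); then the literal 'ui1', then exactly 3 of the literal '8', then one or more of any character except [u6c] (captured).
`re.match` won't scan ahead — the pattern has to work from the very first character.
Here the pattern fails at index 0, so the call returns None.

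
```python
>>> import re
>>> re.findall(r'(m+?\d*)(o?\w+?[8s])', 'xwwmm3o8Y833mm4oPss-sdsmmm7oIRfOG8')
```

[('m', 'm3o8'), ('m', 'm4oPs'), ('m', 'mm7oIRfOG8')]

This matches one or more of the literal 'm' (lazy), then zero or more of a digit (captured); then optionally a literal 'o', then one or more of a word character (lazy), then one of [8s] (captured).
With the lazy modifier that quantifier settles for the fewest repetitions that let the rest of the pattern succeed (the atoms after it are unaffected and can still be greedy).
Scanning left to right: at [3:8] match 'mm3o8', groups = ('m', 'm3o8'); at [12:18] match 'mm4oPs', groups = ('m', 'm4oPs'); at [23:34] match 'mmm7oIRfOG8', groups = ('m', 'mm7oIRfOG8').
Multiple groups make `findall` return tuples — one 2-tuple for each match.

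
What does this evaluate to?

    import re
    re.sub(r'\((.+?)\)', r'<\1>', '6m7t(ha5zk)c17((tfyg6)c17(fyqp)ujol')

'6m7t<ha5zk>c17<(tfyg6>c17<fyqp>ujol'

With the lazy modifier that quantifier settles for the fewest repetitions that let the rest of the pattern succeed (the atoms after it are unaffected and can still be greedy).
Matches: at [4:11] → '(ha5zk)'; at [14:22] → '((tfyg6)'; at [25:31] → '(fyqp)'.
`\1` in the replacement pulls in group 1's text for each match.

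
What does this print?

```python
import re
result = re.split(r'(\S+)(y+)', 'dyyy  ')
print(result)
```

The pattern matches one or more of a non-whitespace character (captured); then one or more of a literal 'y' (captured).
Matches to split on: at [0:4] → 'dyyy'.
Because the pattern has a capturing group, `split` also inserts each captured text between the pieces.

['', 'dyy', 'y', '  ']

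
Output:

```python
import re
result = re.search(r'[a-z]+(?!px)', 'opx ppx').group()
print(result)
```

opx

The negative lookahead/lookbehind blocks any match where the forbidden context is present.
`re.search` tries every starting position until one works.
The match spans [0:3] → 'opx'.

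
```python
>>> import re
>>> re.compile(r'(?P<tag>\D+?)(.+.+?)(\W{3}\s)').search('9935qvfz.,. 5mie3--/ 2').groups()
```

The pattern matches one or more of a non-digit (lazy) (captured as 'tag'); then one or more of any character, then one or more of any character (lazy) (captured); then exactly 3 of a non-word character, then whitespace (captured).
Unlike `match`, `search` isn't anchored — it looks for the pattern anywhere in the string.
The match spans [4:21] → 'qvfz.,. 5mie3--/ '.
Captured: group 1 = 'q', group 2 = 'vfz.,. 5mie3', group 3 = '--/ '.

('q', 'vfz.,. 5mie3', '--/ ')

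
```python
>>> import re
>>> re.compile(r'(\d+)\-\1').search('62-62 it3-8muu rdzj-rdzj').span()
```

`\1` is not a pattern — it's the concrete string captured by group 1, re-applied verbatim.
Unlike `match`, `search` isn't anchored — it looks for the pattern anywhere in the string.
The match spans [0:5] → '62-62'.
Captured: group 1 = '62'.

(0, 5)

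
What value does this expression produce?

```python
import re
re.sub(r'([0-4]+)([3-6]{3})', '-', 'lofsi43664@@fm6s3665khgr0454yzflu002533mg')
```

The pattern matches one or more of a character in [0-4] (captured); then exactly 3 of a character in [3-6] (captured).
Matches: at [5:10] → '43664'; at [16:20] → '3665'; at [24:28] → '0454'; at [33:39] → '002533'.
`sub` substitutes '-' at each match site.

'lofsi-@@fm6s-khgr-yzflu-mg'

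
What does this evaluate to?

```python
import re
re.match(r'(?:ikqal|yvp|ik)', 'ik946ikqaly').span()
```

`re.match` won't scan ahead — the pattern has to work from the very first character.
The match spans [0:2] → 'ik'.

(0, 2)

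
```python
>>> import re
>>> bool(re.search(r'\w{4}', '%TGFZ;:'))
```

Pattern: exactly 4 of a word character.
`re.search` scans for the first position where the pattern succeeds.
The match spans [1:5] → 'TGFZ'.

True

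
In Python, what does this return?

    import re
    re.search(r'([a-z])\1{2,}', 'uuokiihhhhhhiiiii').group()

A backreference is literal: `\1` must see the identical characters the first group matched.
`re.search` tries every starting position until one works.
The match spans [6:12] → 'hhhhhh'.
Captured: group 1 = 'h'.

'hhhhhh'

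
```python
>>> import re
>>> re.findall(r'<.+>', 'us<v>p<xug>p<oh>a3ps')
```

With no groups in the pattern, `findall` gives back each whole match — 1 here.

['<v>p<xug>p<oh>']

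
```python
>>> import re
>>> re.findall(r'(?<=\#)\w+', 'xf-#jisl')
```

['jisl']

The lookaround is zero-width — it requires the adjacent text to match without consuming it, so the asserted text isn't part of the match.
Since nothing is captured, `findall` lists the 1 matched substring directly.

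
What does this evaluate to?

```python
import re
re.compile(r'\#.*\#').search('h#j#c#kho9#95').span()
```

(1, 11)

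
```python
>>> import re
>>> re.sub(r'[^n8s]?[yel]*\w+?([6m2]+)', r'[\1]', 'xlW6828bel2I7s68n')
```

This matches optionally any character except [n8s], then zero or more of one of [yel], then one or more of a word character (lazy); then one or more of one of [6m2] (captured).
Each match is replaced using the text its own group 1 captured.

'[6][2][2][6]8n'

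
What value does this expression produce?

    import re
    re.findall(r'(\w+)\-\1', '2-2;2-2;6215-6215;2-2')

['2', '2', '6215', '2']

A backreference is literal: `\1` must see the identical characters the first group matched.
Walking the string: at [0:3] match '2-2', group 1 = '2'; at [4:7] match '2-2', group 1 = '2'; at [8:17] match '6215-6215', group 1 = '6215'; at [18:21] match '2-2', group 1 = '2'.
With a single group, `findall` returns only what that group captured — 4 items.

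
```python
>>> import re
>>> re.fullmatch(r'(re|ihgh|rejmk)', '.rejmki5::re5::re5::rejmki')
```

For `fullmatch`, every character of the input must be accounted for by the pattern.
Here the pattern can't cover the whole string, so the call returns None.

None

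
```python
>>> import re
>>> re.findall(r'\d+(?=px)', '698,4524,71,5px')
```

The lookaround is zero-width — it requires the adjacent text to match without consuming it, so the asserted text isn't part of the match.
Scanning left to right: at [12:13] → '5'.
`findall` yields the raw match text (1 of them) because the pattern has no groups.

['5']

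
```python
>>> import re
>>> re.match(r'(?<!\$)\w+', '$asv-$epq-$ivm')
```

None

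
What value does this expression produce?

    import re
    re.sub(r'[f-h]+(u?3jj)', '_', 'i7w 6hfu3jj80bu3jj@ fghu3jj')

'i7w 6_80bu3jj@ _'

The pattern matches one or more of a character in [f-h]; then optionally a literal 'u', then the literal '3jj' (captured).
Matches: at [5:11] → 'hfu3jj'; at [20:27] → 'fghu3jj'.
`sub` substitutes '_' at each match site.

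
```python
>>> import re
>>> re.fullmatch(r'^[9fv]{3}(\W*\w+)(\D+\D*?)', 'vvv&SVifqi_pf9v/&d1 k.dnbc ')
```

None

This matches anchored at the start of the string; then exactly 3 of one of [9fv]; then zero or more of a non-word character, then one or more of a word character (captured); then one or more of a non-digit, then zero or more of a non-digit (lazy) (captured).
For `fullmatch`, every character of the input must be accounted for by the pattern.
Here the string isn't matched end-to-end, so the call returns None.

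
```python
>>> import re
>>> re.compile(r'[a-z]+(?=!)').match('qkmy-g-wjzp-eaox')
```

`match` is anchored at position 0; if the pattern doesn't fit there, it returns None.
Here the string doesn't start with a match, so the call returns None.

None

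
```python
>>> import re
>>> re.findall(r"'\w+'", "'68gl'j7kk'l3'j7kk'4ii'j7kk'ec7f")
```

Scanning left to right: at [0:6] → "'68gl'"; at [10:14] → "'l3'"; at [18:23] → "'4ii'".
No capturing groups, so `findall` returns the 3 full match strings.

["'68gl'", "'l3'", "'4ii'"]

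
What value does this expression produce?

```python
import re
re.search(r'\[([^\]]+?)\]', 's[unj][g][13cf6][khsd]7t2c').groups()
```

The match spans [1:6] → '[unj]'.
Captured: group 1 = 'unj'.

('unj',)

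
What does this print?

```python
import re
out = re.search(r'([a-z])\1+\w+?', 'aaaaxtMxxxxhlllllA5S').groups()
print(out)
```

`\1` is not a pattern — it's the concrete string captured by group 1, re-applied verbatim.
`search` walks the string left to right and returns the first match it finds.
The match spans [0:5] → 'aaaax'.
Captured: group 1 = 'a'.

('a',)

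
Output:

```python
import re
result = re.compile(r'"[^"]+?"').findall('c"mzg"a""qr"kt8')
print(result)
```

Walking the string: at [1:6] → '"mzg"'; at [8:12] → '"qr"'.
With no groups in the pattern, `findall` gives back each whole match — 2 here.

['"mzg"', '"qr"']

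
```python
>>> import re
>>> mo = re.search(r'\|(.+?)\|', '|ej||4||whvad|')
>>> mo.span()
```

Unlike `match`, `search` isn't anchored — it looks for the pattern anywhere in the string.
The match spans [0:4] → '|ej|'.
Captured: group 1 = 'ej'.

(0, 4)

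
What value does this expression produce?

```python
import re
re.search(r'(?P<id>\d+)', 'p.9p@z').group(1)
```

'9'

This matches one or more of a digit (captured as 'id').
`re.search` scans for the first position where the pattern succeeds.
The match spans [2:3] → '9'.
Captured: group 1 = '9'.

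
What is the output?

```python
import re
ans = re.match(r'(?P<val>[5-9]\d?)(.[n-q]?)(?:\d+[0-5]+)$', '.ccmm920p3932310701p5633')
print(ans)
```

None

The pattern matches a character in [5-9], then optionally a digit (captured as 'val'); then any character, then optionally a character in [n-q] (captured); then one or more of a digit, then one or more of a character in [0-5] (non-capturing group); then anchored at the end.
`match` is anchored at position 0; if the pattern doesn't fit there, it returns None.
Here the string doesn't start with a match, so the call returns None.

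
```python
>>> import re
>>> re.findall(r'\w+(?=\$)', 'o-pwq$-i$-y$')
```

The positive lookaround only admits positions where the adjacent text matches; those characters stay outside the span.
Scanning left to right: at [2:5] → 'pwq'; at [7:8] → 'i'; at [10:11] → 'y'.
No capturing groups, so `findall` returns the 3 full match strings.

['pwq', 'i', 'y']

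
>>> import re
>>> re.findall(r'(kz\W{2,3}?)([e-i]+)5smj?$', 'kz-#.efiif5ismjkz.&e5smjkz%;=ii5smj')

[('kz%;=', 'ii')]

The pattern matches the literal 'kz', then 2 to 3 of a non-word character (lazy) (captured); then one or more of a character in [e-i] (captured); then the literal '5sm', then optionally the literal 'j'; then anchored at the end.
Scanning left to right: at [24:35] match 'kz%;=ii5smj', groups = ('kz%;=', 'ii').
Multiple groups make `findall` return tuples — one 2-tuple for the one match.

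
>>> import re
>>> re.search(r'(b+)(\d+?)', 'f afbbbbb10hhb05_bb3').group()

'bbbbb1'

The pattern matches one or more of a literal 'b' (captured); then one or more of a digit (lazy) (captured).
With the lazy modifier that quantifier settles for the fewest repetitions that let the rest of the pattern succeed (the atoms after it are unaffected and can still be greedy).
`re.search` scans for the first position where the pattern succeeds.
The match spans [4:10] → 'bbbbb1'.
Captured: group 1 = 'bbbbb', group 2 = '1'.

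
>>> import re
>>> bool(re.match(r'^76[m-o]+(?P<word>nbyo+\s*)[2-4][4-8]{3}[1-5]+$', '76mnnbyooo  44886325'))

With `match`, the pattern is implicitly anchored at the beginning.
Here position 0 doesn't satisfy it, so the call returns None, and `bool(None)` is False.

False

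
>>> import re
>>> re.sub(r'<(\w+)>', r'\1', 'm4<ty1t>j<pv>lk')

'm4ty1tjpvlk'

Matches: at [2:8] → '<ty1t>'; at [9:13] → '<pv>'.
Each match is replaced using the text its own group 1 captured.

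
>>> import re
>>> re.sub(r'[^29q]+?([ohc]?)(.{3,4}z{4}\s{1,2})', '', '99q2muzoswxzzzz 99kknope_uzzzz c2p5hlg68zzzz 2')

This matches one or more of any character except [29q] (lazy); then optionally one of [ohc] (captured); then 3 to 4 of any character, then exactly 4 of the literal 'z', then 1 to 2 of whitespace (captured).
Matches: at [4:16] → 'muzoswxzzzz '; at [18:31] → 'kknope_uzzzz '; at [33:45] → 'p5hlg68zzzz '.
Every occurrence is swapped for ''.

'99q299c22'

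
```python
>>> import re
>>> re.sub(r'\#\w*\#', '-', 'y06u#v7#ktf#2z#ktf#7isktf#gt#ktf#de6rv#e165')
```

'y06u-ktf-ktf-gt-de6rv#e165'

Matches: at [4:8] → '#v7#'; at [11:15] → '#2z#'; at [18:26] → '#7isktf#'; at [28:33] → '#ktf#'.
`sub` substitutes '-' at each match site.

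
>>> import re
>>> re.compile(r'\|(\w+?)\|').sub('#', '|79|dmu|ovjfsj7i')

Matches: at [0:4] → '|79|'.
Each match is replaced by '#'.

'#dmu|ovjfsj7i'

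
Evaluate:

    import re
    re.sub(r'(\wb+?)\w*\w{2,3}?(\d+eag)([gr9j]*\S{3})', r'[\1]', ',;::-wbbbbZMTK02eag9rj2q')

',;::-[wb]'

This matches a word character, then one or more of a literal 'b' (lazy) (captured); then zero or more of a word character, then 2 to 3 of a word character (lazy); then one or more of a digit, then the literal 'eag' (captured); then zero or more of one of [gr9j], then exactly 3 of a non-whitespace character (captured).
Lazy quantifiers expand one character at a time until the remainder of the pattern can match.
Matches: at [5:24] → 'wbbbbZMTK02eag9rj2q'.
The replacement refers to a captured group, so each match is rewritten using its own captured text.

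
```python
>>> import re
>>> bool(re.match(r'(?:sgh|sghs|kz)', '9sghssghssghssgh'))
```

False

`re.match` won't scan ahead — the pattern has to work from the very first character.
Here the string doesn't start with a match, so the call returns None, and `bool(None)` is False.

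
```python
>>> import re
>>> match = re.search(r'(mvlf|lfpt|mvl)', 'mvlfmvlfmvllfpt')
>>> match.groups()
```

Alternation tries branches left to right and keeps the first one that lets the overall match succeed at that position.
`re.search` tries every starting position until one works.
The match spans [0:4] → 'mvlf'.
Captured: group 1 = 'mvlf'.

('mvlf',)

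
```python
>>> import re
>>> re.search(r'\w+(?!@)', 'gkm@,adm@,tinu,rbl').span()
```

The negative lookahead/lookbehind blocks any match where the forbidden context is present.
Unlike `match`, `search` isn't anchored — it looks for the pattern anywhere in the string.
The match spans [0:2] → 'gk'.

(0, 2)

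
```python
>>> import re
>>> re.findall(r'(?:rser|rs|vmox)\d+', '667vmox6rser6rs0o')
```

['vmox6', 'rser6', 'rs0']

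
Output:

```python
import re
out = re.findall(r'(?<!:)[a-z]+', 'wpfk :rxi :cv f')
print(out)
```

['wpfk', 'xi', 'v', 'f']

The negative lookahead/lookbehind blocks any match where the forbidden context is present.
`findall` yields the raw match text (4 of them) because the pattern has no groups.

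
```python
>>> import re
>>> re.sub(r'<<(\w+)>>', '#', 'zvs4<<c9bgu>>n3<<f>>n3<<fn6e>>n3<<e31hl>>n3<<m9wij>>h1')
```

Matches: at [4:13] → '<<c9bgu>>'; at [15:20] → '<<f>>'; at [22:30] → '<<fn6e>>'; at [32:41] → '<<e31hl>>'; at [43:52] → '<<m9wij>>'.
`sub` substitutes '#' at each match site.

'zvs4#n3#n3#n3#n3#h1'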